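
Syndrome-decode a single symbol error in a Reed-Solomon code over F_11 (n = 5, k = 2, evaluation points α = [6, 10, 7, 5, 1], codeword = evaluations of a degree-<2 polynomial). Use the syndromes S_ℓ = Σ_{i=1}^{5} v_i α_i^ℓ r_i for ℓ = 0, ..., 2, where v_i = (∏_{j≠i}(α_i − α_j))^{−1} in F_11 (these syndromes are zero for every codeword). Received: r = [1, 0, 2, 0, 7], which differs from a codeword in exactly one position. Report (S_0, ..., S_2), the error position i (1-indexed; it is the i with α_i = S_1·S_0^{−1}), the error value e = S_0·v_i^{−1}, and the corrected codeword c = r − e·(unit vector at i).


S = (6, 5, 6), error at position 2, error magnitude e = 6, c = [1, 5, 2, 0, 7].

Step 1: column multipliers v_i = (∏_{j≠i}(α_i − α_j))^{−1} mod 11.
  i = 1 (α = 6): (6−10)(6−7)(6−5)(6−1) = (−4)·(−1)·1·5 = 20 ≡ 9, so v_1 = 9^{−1} = 5 (mod 11).
  i = 2 (α = 10): (10−6)(10−7)(10−5)(10−1) = 4·3·5·9 = 540 ≡ 1, so v_2 = 1^{−1} = 1 (mod 11).
  i = 3 (α = 7): (7−6)(7−10)(7−5)(7−1) = 1·(−3)·2·6 = −36 ≡ 8, so v_3 = 8^{−1} = 7 (mod 11).
  i = 4 (α = 5): (5−6)(5−10)(5−7)(5−1) = (−1)·(−5)·(−2)·4 = −40 ≡ 4, so v_4 = 4^{−1} = 3 (mod 11).
  i = 5 (α = 1): (1−6)(1−10)(1−7)(1−5) = (−5)·(−9)·(−6)·(−4) = 1080 ≡ 2, so v_5 = 2^{−1} = 6 (mod 11).
  v = [5, 1, 7, 3, 6].
Step 2: syndromes of r = [1, 0, 2, 0, 7] (all sums mod 11).
  S_0 = Σ v_i r_i = 5·1 + 1·0 + 7·2 + 3·0 + 6·7 = 61 ≡ 6.
  S_1 = Σ v_i α_i r_i = 5·6·1 + 1·10·0 + 7·7·2 + 3·5·0 + 6·1·7 = 170 ≡ 5.
  α_i^2 mod 11 = [3, 1, 5, 3, 1].
  S_2 = Σ v_i α_i^2 r_i = 5·3·1 + 1·1·0 + 7·5·2 + 3·3·0 + 6·1·7 = 127 ≡ 6.
  S = (6, 5, 6) ≠ 0, so r is not a codeword (an error is present).
Step 3: locate the error. For a single error e at position i, S_ℓ = v_i·e·α_i^ℓ, so α_err = S_1/S_0.
  S_0^{−1} = 6^{−1} = 2 (mod 11), so α_err = 5·2 = 10 ≡ 10 = α_2. Error position i = 2.
  Consistency check: S_2/S_1 = 6·9 = 54 ≡ 10 = α_err ✓ (single-error assumption holds).
Step 4: error magnitude e = S_0/v_2 = S_0·∏_{j≠2}(α_2 − α_j) = 6·1 = 6 ≡ 6 (mod 11).
Step 5: correct position 2: c_2 = r_2 − e = 0 − 6 ≡ 5 (mod 11). Hence c = [1, 5, 2, 0, 7].
  Check: interpolating c through the α_i gives m(x) = 6 + 1·x (degree < 2) with m(α_i) = c_i for every i, so c is indeed a codeword.


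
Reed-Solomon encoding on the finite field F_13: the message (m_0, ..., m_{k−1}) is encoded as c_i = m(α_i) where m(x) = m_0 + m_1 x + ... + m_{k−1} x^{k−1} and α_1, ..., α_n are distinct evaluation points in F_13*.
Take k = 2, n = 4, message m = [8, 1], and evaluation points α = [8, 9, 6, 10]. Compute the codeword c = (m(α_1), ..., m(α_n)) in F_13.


c = [3, 4, 1, 5]

Message polynomial: m(x) = 8 + 1·x (mod 13).
For each evaluation point α_i, compute m(α_i) mod 13:
  α_1 = 8: Horner steps 1 → 3, so m(8) = 3.
  α_2 = 9: Horner steps 1 → 4, so m(9) = 4.
  α_3 = 6: Horner steps 1 → 1, so m(6) = 1.
  α_4 = 10: Horner steps 1 → 5, so m(10) = 5.
Codeword c = [3, 4, 1, 5] ∈ F_13^4.


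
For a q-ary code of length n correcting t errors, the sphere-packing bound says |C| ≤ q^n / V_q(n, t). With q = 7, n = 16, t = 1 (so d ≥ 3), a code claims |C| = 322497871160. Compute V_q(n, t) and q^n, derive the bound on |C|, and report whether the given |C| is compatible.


V_q(n, t) = 97, q^n = 33232930569601, Hamming bound = 342607531645, |C| = 322497871160 ≤ bound (satisfied).

Step 1: Compute V_q(n, t) = Σ_{j=0}^1 C(n, j) (q−1)^j.
  j = 0: C(16,0)·(6)^0 = 1·1 = 1.
  j = 1: C(16,1)·(6)^1 = 16·6 = 96.
  V_q(n, t) = 1 + 96 = 97.
Step 2: q^n = 7^16 = 33232930569601.
Step 3: Hamming bound ⌊q^n / V_q(n,t)⌋ = ⌊33232930569601/97⌋ = 342607531645.
Step 4: Compare |C| = 322497871160 to 342607531645: satisfied.
The claimed |C| lies below the Hamming bound.


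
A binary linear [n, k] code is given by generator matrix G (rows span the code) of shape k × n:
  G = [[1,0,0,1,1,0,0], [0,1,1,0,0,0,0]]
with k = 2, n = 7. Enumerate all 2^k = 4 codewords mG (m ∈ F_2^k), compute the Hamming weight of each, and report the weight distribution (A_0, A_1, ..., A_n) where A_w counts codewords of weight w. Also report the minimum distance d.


Weight distribution: A_0 = 1, A_2 = 1, A_3 = 1, A_5 = 1. Minimum distance d = 2.

Enumerate all 2^2 = 4 messages m ∈ F_2^2.
For each, compute codeword c = mG in F_2^7, then tally its weight.
  m = 00 → c = 0000000, weight = 0.
  m = 10 → c = 1001100, weight = 3.
  m = 01 → c = 0110000, weight = 2.
  m = 11 → c = 1111100, weight = 5.
Tally weights:
  weight 0: 1 codewords.
  weight 2: 1 codewords.
  weight 3: 1 codewords.
  weight 5: 1 codewords.
Minimum distance d = smallest w > 0 with A_w > 0 = 2.
Sanity: Σ A_w = 4 = 2^2 = 4 ✓.


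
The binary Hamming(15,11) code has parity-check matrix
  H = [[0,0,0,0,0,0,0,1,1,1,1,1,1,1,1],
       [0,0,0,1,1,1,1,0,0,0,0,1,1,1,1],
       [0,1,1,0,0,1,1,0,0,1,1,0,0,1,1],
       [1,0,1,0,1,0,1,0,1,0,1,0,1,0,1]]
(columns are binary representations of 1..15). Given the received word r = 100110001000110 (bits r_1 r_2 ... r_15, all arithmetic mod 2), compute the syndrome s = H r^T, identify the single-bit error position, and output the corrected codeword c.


s = (1, 0, 1, 0)^T, error position = 10, corrected codeword c = 100110001100110

Compute s = H r^T mod 2 one row at a time:
  s_1 = 0 + 1 + 0 + 0 + 0 + 1 + 1 + 0 = 3 ≡ 1 (mod 2).
  s_2 = 1 + 1 + 0 + 0 + 0 + 1 + 1 + 0 = 4 ≡ 0 (mod 2).
  s_3 = 0 + 0 + 0 + 0 + 0 + 0 + 1 + 0 = 1 ≡ 1 (mod 2).
  s_4 = 1 + 0 + 1 + 0 + 1 + 0 + 1 + 0 = 4 ≡ 0 (mod 2).
s = (1, 0, 1, 0)^T — this equals column 10 of H (binary 1010), so error is at position 10.
Correct: flip bit 10 of r = 100110001000110 to get c = 100110001100110.


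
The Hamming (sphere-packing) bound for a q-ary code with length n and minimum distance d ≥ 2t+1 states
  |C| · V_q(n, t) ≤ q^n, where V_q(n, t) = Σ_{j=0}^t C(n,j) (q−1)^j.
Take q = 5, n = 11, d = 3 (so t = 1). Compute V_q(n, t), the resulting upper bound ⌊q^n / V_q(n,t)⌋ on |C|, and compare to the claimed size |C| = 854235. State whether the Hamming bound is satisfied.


V_q(n, t) = 45, q^n = 48828125, Hamming bound = 1085069, |C| = 854235 ≤ bound (satisfied).

Step 1: Compute V_q(n, t) = Σ_{j=0}^1 C(n, j) (q−1)^j.
  j = 0: C(11,0)·(4)^0 = 1·1 = 1.
  j = 1: C(11,1)·(4)^1 = 11·4 = 44.
  V_q(n, t) = 1 + 44 = 45.
Step 2: q^n = 5^11 = 48828125.
Step 3: Hamming bound ⌊q^n / V_q(n,t)⌋ = ⌊48828125/45⌋ = 1085069.
Step 4: Compare |C| = 854235 to 1085069: satisfied.
The claimed |C| lies below the Hamming bound.


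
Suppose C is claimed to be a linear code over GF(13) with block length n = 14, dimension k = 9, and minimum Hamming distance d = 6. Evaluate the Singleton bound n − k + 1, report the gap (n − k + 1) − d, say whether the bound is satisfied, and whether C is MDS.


Singleton RHS = n − k + 1 = 6, slack = 0, bound satisfied, MDS.

Singleton bound: d ≤ n − k + 1.
Here n = 14, k = 9, so n − k + 1 = 6.
Given d = 6, check d ≤ 6: YES.
Slack = (n − k + 1) − d = 0.
The code is MDS (slack = 0).
Description: the claimed parameters are [14, 9, 6]_13; such a code would be MDS (meets Singleton bound).


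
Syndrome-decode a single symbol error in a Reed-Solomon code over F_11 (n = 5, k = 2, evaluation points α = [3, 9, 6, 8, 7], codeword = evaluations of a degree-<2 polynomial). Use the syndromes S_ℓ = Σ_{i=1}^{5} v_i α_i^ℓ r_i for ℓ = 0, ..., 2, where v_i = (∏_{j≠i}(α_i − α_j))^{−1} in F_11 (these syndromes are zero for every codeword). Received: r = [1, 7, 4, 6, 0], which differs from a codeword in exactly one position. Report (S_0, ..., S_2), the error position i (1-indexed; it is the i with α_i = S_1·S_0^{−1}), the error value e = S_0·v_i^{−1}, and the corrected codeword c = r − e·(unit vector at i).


S = (9, 8, 1), error at position 5, error magnitude e = 6, c = [1, 7, 4, 6, 5].

Step 1: column multipliers v_i = (∏_{j≠i}(α_i − α_j))^{−1} mod 11.
  i = 1 (α = 3): (3−9)(3−6)(3−8)(3−7) = (−6)·(−3)·(−5)·(−4) = 360 ≡ 8, so v_1 = 8^{−1} = 7 (mod 11).
  i = 2 (α = 9): (9−3)(9−6)(9−8)(9−7) = 6·3·1·2 = 36 ≡ 3, so v_2 = 3^{−1} = 4 (mod 11).
  i = 3 (α = 6): (6−3)(6−9)(6−8)(6−7) = 3·(−3)·(−2)·(−1) = −18 ≡ 4, so v_3 = 4^{−1} = 3 (mod 11).
  i = 4 (α = 8): (8−3)(8−9)(8−6)(8−7) = 5·(−1)·2·1 = −10 ≡ 1, so v_4 = 1^{−1} = 1 (mod 11).
  i = 5 (α = 7): (7−3)(7−9)(7−6)(7−8) = 4·(−2)·1·(−1) = 8 ≡ 8, so v_5 = 8^{−1} = 7 (mod 11).
  v = [7, 4, 3, 1, 7].
Step 2: syndromes of r = [1, 7, 4, 6, 0] (all sums mod 11).
  S_0 = Σ v_i r_i = 7·1 + 4·7 + 3·4 + 1·6 + 7·0 = 53 ≡ 9.
  S_1 = Σ v_i α_i r_i = 7·3·1 + 4·9·7 + 3·6·4 + 1·8·6 + 7·7·0 = 393 ≡ 8.
  α_i^2 mod 11 = [9, 4, 3, 9, 5].
  S_2 = Σ v_i α_i^2 r_i = 7·9·1 + 4·4·7 + 3·3·4 + 1·9·6 + 7·5·0 = 265 ≡ 1.
  S = (9, 8, 1) ≠ 0, so r is not a codeword (an error is present).
Step 3: locate the error. For a single error e at position i, S_ℓ = v_i·e·α_i^ℓ, so α_err = S_1/S_0.
  S_0^{−1} = 9^{−1} = 5 (mod 11), so α_err = 8·5 = 40 ≡ 7 = α_5. Error position i = 5.
  Consistency check: S_2/S_1 = 1·7 = 7 ≡ 7 = α_err ✓ (single-error assumption holds).
Step 4: error magnitude e = S_0/v_5 = S_0·∏_{j≠5}(α_5 − α_j) = 9·8 = 72 ≡ 6 (mod 11).
Step 5: correct position 5: c_5 = r_5 − e = 0 − 6 ≡ 5 (mod 11). Hence c = [1, 7, 4, 6, 5].
  Check: interpolating c through the α_i gives m(x) = 9 + 1·x (degree < 2) with m(α_i) = c_i for every i, so c is indeed a codeword.


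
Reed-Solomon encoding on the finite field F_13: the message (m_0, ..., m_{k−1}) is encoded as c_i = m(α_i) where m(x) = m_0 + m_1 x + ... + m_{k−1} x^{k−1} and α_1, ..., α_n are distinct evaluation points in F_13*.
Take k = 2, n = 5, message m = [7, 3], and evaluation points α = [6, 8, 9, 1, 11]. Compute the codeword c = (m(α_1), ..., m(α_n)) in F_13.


c = [12, 5, 8, 10, 1]

Message polynomial: m(x) = 7 + 3·x (mod 13).
For each evaluation point α_i, compute m(α_i) mod 13:
  α_1 = 6: Horner steps 3 → 12, so m(6) = 12.
  α_2 = 8: Horner steps 3 → 5, so m(8) = 5.
  α_3 = 9: Horner steps 3 → 8, so m(9) = 8.
  α_4 = 1: Horner steps 3 → 10, so m(1) = 10.
  α_5 = 11: Horner steps 3 → 1, so m(11) = 1.
Codeword c = [12, 5, 8, 10, 1] ∈ F_13^5.


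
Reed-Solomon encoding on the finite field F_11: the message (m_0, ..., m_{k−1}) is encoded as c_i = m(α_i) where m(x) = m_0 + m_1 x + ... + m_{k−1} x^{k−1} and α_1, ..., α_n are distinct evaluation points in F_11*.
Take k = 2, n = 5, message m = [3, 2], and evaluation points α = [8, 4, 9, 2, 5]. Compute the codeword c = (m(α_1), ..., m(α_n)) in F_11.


c = [8, 0, 10, 7, 2]

Message polynomial: m(x) = 3 + 2·x (mod 11).
For each evaluation point α_i, compute m(α_i) mod 11:
  α_1 = 8: Horner steps 2 → 8, so m(8) = 8.
  α_2 = 4: Horner steps 2 → 0, so m(4) = 0.
  α_3 = 9: Horner steps 2 → 10, so m(9) = 10.
  α_4 = 2: Horner steps 2 → 7, so m(2) = 7.
  α_5 = 5: Horner steps 2 → 2, so m(5) = 2.
Codeword c = [8, 0, 10, 7, 2] ∈ F_11^5.


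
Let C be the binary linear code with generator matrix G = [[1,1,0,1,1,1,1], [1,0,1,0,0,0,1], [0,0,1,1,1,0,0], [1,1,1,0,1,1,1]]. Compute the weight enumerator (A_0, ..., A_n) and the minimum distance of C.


Weight distribution: A_0 = 1, A_1 = 1, A_2 = 2, A_3 = 4, A_4 = 3, A_5 = 3, A_6 = 2. Minimum distance d = 1.

Enumerate all 2^4 = 16 messages m ∈ F_2^4.
For each, compute codeword c = mG in F_2^7, then tally its weight.
  m = 0000 → c = 0000000, weight = 0.
  m = 1000 → c = 1101111, weight = 6.
  m = 0100 → c = 1010001, weight = 3.
  m = 1100 → c = 0111110, weight = 5.
  m = 0010 → c = 0011100, weight = 3.
  m = 1010 → c = 1110011, weight = 5.
  m = 0110 → c = 1001101, weight = 4.
  m = 1110 → c = 0100010, weight = 2.
  m = 0001 → c = 1110111, weight = 6.
  m = 1001 → c = 0011000, weight = 2.
  m = 0101 → c = 0100110, weight = 3.
  m = 1101 → c = 1001001, weight = 3.
  m = 0011 → c = 1101011, weight = 5.
  m = 1011 → c = 0000100, weight = 1.
  m = 0111 → c = 0111010, weight = 4.
  m = 1111 → c = 1010101, weight = 4.
Tally weights:
  weight 0: 1 codewords.
  weight 1: 1 codewords.
  weight 2: 2 codewords.
  weight 3: 4 codewords.
  weight 4: 3 codewords.
  weight 5: 3 codewords.
  weight 6: 2 codewords.
Minimum distance d = smallest w > 0 with A_w > 0 = 1.
Sanity: Σ A_w = 16 = 2^4 = 16 ✓.


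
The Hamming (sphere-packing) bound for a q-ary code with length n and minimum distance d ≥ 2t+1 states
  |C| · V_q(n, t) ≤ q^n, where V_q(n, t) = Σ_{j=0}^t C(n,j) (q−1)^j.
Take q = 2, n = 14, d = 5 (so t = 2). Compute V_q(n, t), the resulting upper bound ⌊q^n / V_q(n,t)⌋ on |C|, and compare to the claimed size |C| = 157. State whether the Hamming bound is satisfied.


V_q(n, t) = 106, q^n = 16384, Hamming bound = 154, |C| = 157 > bound (violated).

Step 1: Compute V_q(n, t) = Σ_{j=0}^2 C(n, j) (q−1)^j.
  j = 0: C(14,0)·(1)^0 = 1·1 = 1.
  j = 1: C(14,1)·(1)^1 = 14·1 = 14.
  j = 2: C(14,2)·(1)^2 = 91·1 = 91.
  V_q(n, t) = 1 + 14 + 91 = 106.
Step 2: q^n = 2^14 = 16384.
Step 3: Hamming bound ⌊q^n / V_q(n,t)⌋ = ⌊16384/106⌋ = 154.
Step 4: Compare |C| = 157 to 154: violated.
The claimed |C| lies above the Hamming bound, so no 2-ary code of length 14 with d ≥ 5 can have 157 codewords.


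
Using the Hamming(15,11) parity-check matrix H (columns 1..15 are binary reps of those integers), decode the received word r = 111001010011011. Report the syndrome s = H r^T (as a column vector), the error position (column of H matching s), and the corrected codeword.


s = (1, 0, 0, 0)^T, error position = 8, corrected codeword c = 111001000011011

Compute s = H r^T mod 2 one row at a time:
  s_1 = 1 + 0 + 0 + 1 + 1 + 0 + 1 + 1 = 5 ≡ 1 (mod 2).
  s_2 = 0 + 0 + 1 + 0 + 1 + 0 + 1 + 1 = 4 ≡ 0 (mod 2).
  s_3 = 1 + 1 + 1 + 0 + 0 + 1 + 1 + 1 = 6 ≡ 0 (mod 2).
  s_4 = 1 + 1 + 0 + 0 + 0 + 1 + 0 + 1 = 4 ≡ 0 (mod 2).
s = (1, 0, 0, 0)^T — this equals column 8 of H (binary 1000), so error is at position 8.
Correct: flip bit 8 of r = 111001010011011 to get c = 111001000011011.


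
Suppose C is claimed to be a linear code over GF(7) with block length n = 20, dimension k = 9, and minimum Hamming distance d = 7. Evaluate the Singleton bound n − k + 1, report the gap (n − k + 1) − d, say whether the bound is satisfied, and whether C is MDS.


Singleton RHS = n − k + 1 = 12, slack = 5, bound satisfied, not MDS.

Singleton bound: d ≤ n − k + 1.
Here n = 20, k = 9, so n − k + 1 = 12.
Given d = 7, check d ≤ 12: YES.
Slack = (n − k + 1) − d = 5.
The code is NOT MDS (slack = 5 > 0).
Description: the claimed parameters are [20, 9, 7]_7; such a code would be non-MDS.


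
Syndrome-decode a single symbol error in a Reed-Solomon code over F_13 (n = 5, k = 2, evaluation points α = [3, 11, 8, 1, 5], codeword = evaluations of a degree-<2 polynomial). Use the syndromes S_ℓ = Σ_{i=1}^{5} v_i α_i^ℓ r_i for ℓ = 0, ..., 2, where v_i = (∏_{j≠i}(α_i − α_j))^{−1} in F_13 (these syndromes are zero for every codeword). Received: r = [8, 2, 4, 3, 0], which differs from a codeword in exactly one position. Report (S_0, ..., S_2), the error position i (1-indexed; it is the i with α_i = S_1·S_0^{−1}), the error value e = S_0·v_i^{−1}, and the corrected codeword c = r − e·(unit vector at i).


S = (12, 5, 1), error at position 3, error magnitude e = 3, c = [8, 2, 1, 3, 0].

Step 1: column multipliers v_i = (∏_{j≠i}(α_i − α_j))^{−1} mod 13.
  i = 1 (α = 3): (3−11)(3−8)(3−1)(3−5) = (−8)·(−5)·2·(−2) = −160 ≡ 9, so v_1 = 9^{−1} = 3 (mod 13).
  i = 2 (α = 11): (11−3)(11−8)(11−1)(11−5) = 8·3·10·6 = 1440 ≡ 10, so v_2 = 10^{−1} = 4 (mod 13).
  i = 3 (α = 8): (8−3)(8−11)(8−1)(8−5) = 5·(−3)·7·3 = −315 ≡ 10, so v_3 = 10^{−1} = 4 (mod 13).
  i = 4 (α = 1): (1−3)(1−11)(1−8)(1−5) = (−2)·(−10)·(−7)·(−4) = 560 ≡ 1, so v_4 = 1^{−1} = 1 (mod 13).
  i = 5 (α = 5): (5−3)(5−11)(5−8)(5−1) = 2·(−6)·(−3)·4 = 144 ≡ 1, so v_5 = 1^{−1} = 1 (mod 13).
  v = [3, 4, 4, 1, 1].
Step 2: syndromes of r = [8, 2, 4, 3, 0] (all sums mod 13).
  S_0 = Σ v_i r_i = 3·8 + 4·2 + 4·4 + 1·3 + 1·0 = 51 ≡ 12.
  S_1 = Σ v_i α_i r_i = 3·3·8 + 4·11·2 + 4·8·4 + 1·1·3 + 1·5·0 = 291 ≡ 5.
  α_i^2 mod 13 = [9, 4, 12, 1, 12].
  S_2 = Σ v_i α_i^2 r_i = 3·9·8 + 4·4·2 + 4·12·4 + 1·1·3 + 1·12·0 = 443 ≡ 1.
  S = (12, 5, 1) ≠ 0, so r is not a codeword (an error is present).
Step 3: locate the error. For a single error e at position i, S_ℓ = v_i·e·α_i^ℓ, so α_err = S_1/S_0.
  S_0^{−1} = 12^{−1} = 12 (mod 13), so α_err = 5·12 = 60 ≡ 8 = α_3. Error position i = 3.
  Consistency check: S_2/S_1 = 1·8 = 8 ≡ 8 = α_err ✓ (single-error assumption holds).
Step 4: error magnitude e = S_0/v_3 = S_0·∏_{j≠3}(α_3 − α_j) = 12·10 = 120 ≡ 3 (mod 13).
Step 5: correct position 3: c_3 = r_3 − e = 4 − 3 ≡ 1 (mod 13). Hence c = [8, 2, 1, 3, 0].
  Check: interpolating c through the α_i gives m(x) = 7 + 9·x (degree < 2) with m(α_i) = c_i for every i, so c is indeed a codeword.


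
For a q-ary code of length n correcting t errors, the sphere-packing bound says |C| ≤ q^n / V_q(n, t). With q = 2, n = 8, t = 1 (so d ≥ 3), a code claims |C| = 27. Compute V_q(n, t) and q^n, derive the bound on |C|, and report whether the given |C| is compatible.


V_q(n, t) = 9, q^n = 256, Hamming bound = 28, |C| = 27 ≤ bound (satisfied).

Step 1: Compute V_q(n, t) = Σ_{j=0}^1 C(n, j) (q−1)^j.
  j = 0: C(8,0)·(1)^0 = 1·1 = 1.
  j = 1: C(8,1)·(1)^1 = 8·1 = 8.
  V_q(n, t) = 1 + 8 = 9.
Step 2: q^n = 2^8 = 256.
Step 3: Hamming bound ⌊q^n / V_q(n,t)⌋ = ⌊256/9⌋ = 28.
Step 4: Compare |C| = 27 to 28: satisfied.
The claimed |C| lies below the Hamming bound.


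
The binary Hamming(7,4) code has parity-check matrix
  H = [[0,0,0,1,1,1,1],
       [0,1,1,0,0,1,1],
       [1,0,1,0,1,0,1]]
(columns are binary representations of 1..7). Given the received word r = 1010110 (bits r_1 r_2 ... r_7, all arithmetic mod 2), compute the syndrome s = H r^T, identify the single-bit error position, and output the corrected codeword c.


s = (0, 0, 1)^T, error position = 1, corrected codeword c = 0010110

Compute s = H r^T mod 2 one row at a time:
  s_1 = 0 + 1 + 1 + 0 = 2 ≡ 0 (mod 2).
  s_2 = 0 + 1 + 1 + 0 = 2 ≡ 0 (mod 2).
  s_3 = 1 + 1 + 1 + 0 = 3 ≡ 1 (mod 2).
s = (0, 0, 1)^T — this equals column 1 of H (binary 001), so error is at position 1.
Correct: flip bit 1 of r = 1010110 to get c = 0010110.


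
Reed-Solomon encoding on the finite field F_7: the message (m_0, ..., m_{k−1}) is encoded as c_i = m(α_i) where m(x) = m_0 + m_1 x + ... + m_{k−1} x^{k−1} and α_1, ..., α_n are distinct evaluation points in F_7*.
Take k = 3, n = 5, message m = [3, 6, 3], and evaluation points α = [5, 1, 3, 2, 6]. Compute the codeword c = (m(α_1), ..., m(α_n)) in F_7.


c = [3, 5, 6, 6, 0]

Message polynomial: m(x) = 3 + 6·x + 3·x^2 (mod 7).
For each evaluation point α_i, compute m(α_i) mod 7:
  α_1 = 5: Horner steps 3 → 0 → 3, so m(5) = 3.
  α_2 = 1: Horner steps 3 → 2 → 5, so m(1) = 5.
  α_3 = 3: Horner steps 3 → 1 → 6, so m(3) = 6.
  α_4 = 2: Horner steps 3 → 5 → 6, so m(2) = 6.
  α_5 = 6: Horner steps 3 → 3 → 0, so m(6) = 0.
Codeword c = [3, 5, 6, 6, 0] ∈ F_7^5.


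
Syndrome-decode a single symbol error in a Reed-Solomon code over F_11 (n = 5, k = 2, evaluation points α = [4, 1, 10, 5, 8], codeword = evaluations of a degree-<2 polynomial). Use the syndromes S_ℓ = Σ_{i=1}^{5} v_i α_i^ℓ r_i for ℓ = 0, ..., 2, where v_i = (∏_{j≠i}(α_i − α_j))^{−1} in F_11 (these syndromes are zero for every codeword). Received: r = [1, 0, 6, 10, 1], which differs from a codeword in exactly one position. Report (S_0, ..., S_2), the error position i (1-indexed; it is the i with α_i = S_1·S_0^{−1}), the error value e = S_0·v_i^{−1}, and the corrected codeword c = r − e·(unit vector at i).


S = (2, 8, 10), error at position 1, error magnitude e = 10, c = [2, 0, 6, 10, 1].

Step 1: column multipliers v_i = (∏_{j≠i}(α_i − α_j))^{−1} mod 11.
  i = 1 (α = 4): (4−1)(4−10)(4−5)(4−8) = 3·(−6)·(−1)·(−4) = −72 ≡ 5, so v_1 = 5^{−1} = 9 (mod 11).
  i = 2 (α = 1): (1−4)(1−10)(1−5)(1−8) = (−3)·(−9)·(−4)·(−7) = 756 ≡ 8, so v_2 = 8^{−1} = 7 (mod 11).
  i = 3 (α = 10): (10−4)(10−1)(10−5)(10−8) = 6·9·5·2 = 540 ≡ 1, so v_3 = 1^{−1} = 1 (mod 11).
  i = 4 (α = 5): (5−4)(5−1)(5−10)(5−8) = 1·4·(−5)·(−3) = 60 ≡ 5, so v_4 = 5^{−1} = 9 (mod 11).
  i = 5 (α = 8): (8−4)(8−1)(8−10)(8−5) = 4·7·(−2)·3 = −168 ≡ 8, so v_5 = 8^{−1} = 7 (mod 11).
  v = [9, 7, 1, 9, 7].
Step 2: syndromes of r = [1, 0, 6, 10, 1] (all sums mod 11).
  S_0 = Σ v_i r_i = 9·1 + 7·0 + 1·6 + 9·10 + 7·1 = 112 ≡ 2.
  S_1 = Σ v_i α_i r_i = 9·4·1 + 7·1·0 + 1·10·6 + 9·5·10 + 7·8·1 = 602 ≡ 8.
  α_i^2 mod 11 = [5, 1, 1, 3, 9].
  S_2 = Σ v_i α_i^2 r_i = 9·5·1 + 7·1·0 + 1·1·6 + 9·3·10 + 7·9·1 = 384 ≡ 10.
  S = (2, 8, 10) ≠ 0, so r is not a codeword (an error is present).
Step 3: locate the error. For a single error e at position i, S_ℓ = v_i·e·α_i^ℓ, so α_err = S_1/S_0.
  S_0^{−1} = 2^{−1} = 6 (mod 11), so α_err = 8·6 = 48 ≡ 4 = α_1. Error position i = 1.
  Consistency check: S_2/S_1 = 10·7 = 70 ≡ 4 = α_err ✓ (single-error assumption holds).
Step 4: error magnitude e = S_0/v_1 = S_0·∏_{j≠1}(α_1 − α_j) = 2·5 = 10 ≡ 10 (mod 11).
Step 5: correct position 1: c_1 = r_1 − e = 1 − 10 ≡ 2 (mod 11). Hence c = [2, 0, 6, 10, 1].
  Check: interpolating c through the α_i gives m(x) = 3 + 8·x (degree < 2) with m(α_i) = c_i for every i, so c is indeed a codeword.


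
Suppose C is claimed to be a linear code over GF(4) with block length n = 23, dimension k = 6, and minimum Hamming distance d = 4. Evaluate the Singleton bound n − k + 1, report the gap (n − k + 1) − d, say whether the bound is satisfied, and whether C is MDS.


Singleton RHS = n − k + 1 = 18, slack = 14, bound satisfied, not MDS.

Singleton bound: d ≤ n − k + 1.
Here n = 23, k = 6, so n − k + 1 = 18.
Given d = 4, check d ≤ 18: YES.
Slack = (n − k + 1) − d = 14.
The code is NOT MDS (slack = 14 > 0).
Description: the claimed parameters are [23, 6, 4]_4; such a code would be non-MDS.


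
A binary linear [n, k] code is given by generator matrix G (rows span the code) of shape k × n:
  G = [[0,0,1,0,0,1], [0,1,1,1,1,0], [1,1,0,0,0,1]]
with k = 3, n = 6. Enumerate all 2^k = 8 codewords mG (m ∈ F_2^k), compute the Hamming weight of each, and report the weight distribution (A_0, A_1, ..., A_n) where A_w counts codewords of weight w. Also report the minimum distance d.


Weight distribution: A_0 = 1, A_2 = 1, A_3 = 3, A_4 = 2, A_5 = 1. Minimum distance d = 2.

Enumerate all 2^3 = 8 messages m ∈ F_2^3.
For each, compute codeword c = mG in F_2^6, then tally its weight.
  m = 000 → c = 000000, weight = 0.
  m = 100 → c = 001001, weight = 2.
  m = 010 → c = 011110, weight = 4.
  m = 110 → c = 010111, weight = 4.
  m = 001 → c = 110001, weight = 3.
  m = 101 → c = 111000, weight = 3.
  m = 011 → c = 101111, weight = 5.
  m = 111 → c = 100110, weight = 3.
Tally weights:
  weight 0: 1 codewords.
  weight 2: 1 codewords.
  weight 3: 3 codewords.
  weight 4: 2 codewords.
  weight 5: 1 codewords.
Minimum distance d = smallest w > 0 with A_w > 0 = 2.
Sanity: Σ A_w = 8 = 2^3 = 8 ✓.


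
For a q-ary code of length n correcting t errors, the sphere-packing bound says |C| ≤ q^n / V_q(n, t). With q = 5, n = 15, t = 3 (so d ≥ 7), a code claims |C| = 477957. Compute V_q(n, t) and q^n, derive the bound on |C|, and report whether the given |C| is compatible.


V_q(n, t) = 30861, q^n = 30517578125, Hamming bound = 988871, |C| = 477957 ≤ bound (satisfied).

Step 1: Compute V_q(n, t) = Σ_{j=0}^3 C(n, j) (q−1)^j.
  j = 0: C(15,0)·(4)^0 = 1·1 = 1.
  j = 1: C(15,1)·(4)^1 = 15·4 = 60.
  j = 2: C(15,2)·(4)^2 = 105·16 = 1680.
  j = 3: C(15,3)·(4)^3 = 455·64 = 29120.
  V_q(n, t) = 1 + 60 + 1680 + 29120 = 30861.
Step 2: q^n = 5^15 = 30517578125.
Step 3: Hamming bound ⌊q^n / V_q(n,t)⌋ = ⌊30517578125/30861⌋ = 988871.
Step 4: Compare |C| = 477957 to 988871: satisfied.
The claimed |C| lies below the Hamming bound.


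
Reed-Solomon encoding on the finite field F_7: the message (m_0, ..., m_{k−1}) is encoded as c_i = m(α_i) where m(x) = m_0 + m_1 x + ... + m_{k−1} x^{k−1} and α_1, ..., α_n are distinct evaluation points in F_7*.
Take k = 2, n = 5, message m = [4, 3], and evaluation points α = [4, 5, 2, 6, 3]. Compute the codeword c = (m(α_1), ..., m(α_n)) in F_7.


c = [2, 5, 3, 1, 6]

Message polynomial: m(x) = 4 + 3·x (mod 7).
For each evaluation point α_i, compute m(α_i) mod 7:
  α_1 = 4: Horner steps 3 → 2, so m(4) = 2.
  α_2 = 5: Horner steps 3 → 5, so m(5) = 5.
  α_3 = 2: Horner steps 3 → 3, so m(2) = 3.
  α_4 = 6: Horner steps 3 → 1, so m(6) = 1.
  α_5 = 3: Horner steps 3 → 6, so m(3) = 6.
Codeword c = [2, 5, 3, 1, 6] ∈ F_7^5.


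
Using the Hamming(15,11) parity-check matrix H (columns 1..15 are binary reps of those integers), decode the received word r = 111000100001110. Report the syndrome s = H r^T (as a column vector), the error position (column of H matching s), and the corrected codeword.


s = (1, 0, 0, 0)^T, error position = 8, corrected codeword c = 111000110001110

Compute s = H r^T mod 2 one row at a time:
  s_1 = 0 + 0 + 0 + 0 + 1 + 1 + 1 + 0 = 3 ≡ 1 (mod 2).
  s_2 = 0 + 0 + 0 + 1 + 1 + 1 + 1 + 0 = 4 ≡ 0 (mod 2).
  s_3 = 1 + 1 + 0 + 1 + 0 + 0 + 1 + 0 = 4 ≡ 0 (mod 2).
  s_4 = 1 + 1 + 0 + 1 + 0 + 0 + 1 + 0 = 4 ≡ 0 (mod 2).
s = (1, 0, 0, 0)^T — this equals column 8 of H (binary 1000), so error is at position 8.
Correct: flip bit 8 of r = 111000100001110 to get c = 111000110001110.


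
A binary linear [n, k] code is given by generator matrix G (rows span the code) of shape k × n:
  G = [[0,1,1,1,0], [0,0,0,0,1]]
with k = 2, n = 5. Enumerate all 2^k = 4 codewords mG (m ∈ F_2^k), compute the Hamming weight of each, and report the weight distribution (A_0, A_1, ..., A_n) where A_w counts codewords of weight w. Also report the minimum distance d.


Weight distribution: A_0 = 1, A_1 = 1, A_3 = 1, A_4 = 1. Minimum distance d = 1.

Enumerate all 2^2 = 4 messages m ∈ F_2^2.
For each, compute codeword c = mG in F_2^5, then tally its weight.
  m = 00 → c = 00000, weight = 0.
  m = 10 → c = 01110, weight = 3.
  m = 01 → c = 00001, weight = 1.
  m = 11 → c = 01111, weight = 4.
Tally weights:
  weight 0: 1 codewords.
  weight 1: 1 codewords.
  weight 3: 1 codewords.
  weight 4: 1 codewords.
Minimum distance d = smallest w > 0 with A_w > 0 = 1.
Sanity: Σ A_w = 4 = 2^2 = 4 ✓.


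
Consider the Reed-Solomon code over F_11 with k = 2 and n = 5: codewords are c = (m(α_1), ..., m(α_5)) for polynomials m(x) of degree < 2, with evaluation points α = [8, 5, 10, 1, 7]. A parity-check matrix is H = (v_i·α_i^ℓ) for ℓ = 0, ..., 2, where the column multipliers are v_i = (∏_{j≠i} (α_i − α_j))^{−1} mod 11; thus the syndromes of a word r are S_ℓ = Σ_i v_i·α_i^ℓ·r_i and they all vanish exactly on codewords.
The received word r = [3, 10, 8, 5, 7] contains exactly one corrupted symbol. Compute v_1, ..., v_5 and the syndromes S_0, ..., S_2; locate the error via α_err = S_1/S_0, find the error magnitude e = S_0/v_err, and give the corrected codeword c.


S = (7, 1, 8), error at position 1, error magnitude e = 3, c = [0, 10, 8, 5, 7].

Step 1: column multipliers v_i = (∏_{j≠i}(α_i − α_j))^{−1} mod 11.
  i = 1 (α = 8): (8−5)(8−10)(8−1)(8−7) = 3·(−2)·7·1 = −42 ≡ 2, so v_1 = 2^{−1} = 6 (mod 11).
  i = 2 (α = 5): (5−8)(5−10)(5−1)(5−7) = (−3)·(−5)·4·(−2) = −120 ≡ 1, so v_2 = 1^{−1} = 1 (mod 11).
  i = 3 (α = 10): (10−8)(10−5)(10−1)(10−7) = 2·5·9·3 = 270 ≡ 6, so v_3 = 6^{−1} = 2 (mod 11).
  i = 4 (α = 1): (1−8)(1−5)(1−10)(1−7) = (−7)·(−4)·(−9)·(−6) = 1512 ≡ 5, so v_4 = 5^{−1} = 9 (mod 11).
  i = 5 (α = 7): (7−8)(7−5)(7−10)(7−1) = (−1)·2·(−3)·6 = 36 ≡ 3, so v_5 = 3^{−1} = 4 (mod 11).
  v = [6, 1, 2, 9, 4].
Step 2: syndromes of r = [3, 10, 8, 5, 7] (all sums mod 11).
  S_0 = Σ v_i r_i = 6·3 + 1·10 + 2·8 + 9·5 + 4·7 = 117 ≡ 7.
  S_1 = Σ v_i α_i r_i = 6·8·3 + 1·5·10 + 2·10·8 + 9·1·5 + 4·7·7 = 595 ≡ 1.
  α_i^2 mod 11 = [9, 3, 1, 1, 5].
  S_2 = Σ v_i α_i^2 r_i = 6·9·3 + 1·3·10 + 2·1·8 + 9·1·5 + 4·5·7 = 393 ≡ 8.
  S = (7, 1, 8) ≠ 0, so r is not a codeword (an error is present).
Step 3: locate the error. For a single error e at position i, S_ℓ = v_i·e·α_i^ℓ, so α_err = S_1/S_0.
  S_0^{−1} = 7^{−1} = 8 (mod 11), so α_err = 1·8 = 8 ≡ 8 = α_1. Error position i = 1.
  Consistency check: S_2/S_1 = 8·1 = 8 ≡ 8 = α_err ✓ (single-error assumption holds).
Step 4: error magnitude e = S_0/v_1 = S_0·∏_{j≠1}(α_1 − α_j) = 7·2 = 14 ≡ 3 (mod 11).
Step 5: correct position 1: c_1 = r_1 − e = 3 − 3 ≡ 0 (mod 11). Hence c = [0, 10, 8, 5, 7].
  Check: interpolating c through the α_i gives m(x) = 1 + 4·x (degree < 2) with m(α_i) = c_i for every i, so c is indeed a codeword.


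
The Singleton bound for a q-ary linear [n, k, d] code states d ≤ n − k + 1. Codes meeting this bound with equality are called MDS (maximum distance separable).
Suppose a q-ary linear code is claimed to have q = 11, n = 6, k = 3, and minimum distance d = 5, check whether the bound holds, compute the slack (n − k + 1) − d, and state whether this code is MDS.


Singleton RHS = n − k + 1 = 4, slack = -1, bound violated (no such code; not MDS).

Singleton bound: d ≤ n − k + 1.
Here n = 6, k = 3, so n − k + 1 = 4.
Given d = 5, check d ≤ 4: NO.
Slack = (n − k + 1) − d = -1.
The slack is negative: d = 5 exceeds n − k + 1 = 4 by 1, so the Singleton bound is violated and no linear [6, 3, 5]_11 code can exist. In particular it is not MDS (MDS requires d = n − k + 1 exactly).
Description: the claimed parameters are [6, 3, 5]_11; such a code would be impossible (violates the Singleton bound).


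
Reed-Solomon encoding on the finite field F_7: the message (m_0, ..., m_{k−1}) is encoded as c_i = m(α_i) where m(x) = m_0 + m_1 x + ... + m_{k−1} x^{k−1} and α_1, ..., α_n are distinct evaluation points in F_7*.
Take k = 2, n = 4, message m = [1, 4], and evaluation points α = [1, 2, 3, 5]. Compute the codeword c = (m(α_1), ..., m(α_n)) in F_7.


c = [5, 2, 6, 0]

Message polynomial: m(x) = 1 + 4·x (mod 7).
For each evaluation point α_i, compute m(α_i) mod 7:
  α_1 = 1: Horner steps 4 → 5, so m(1) = 5.
  α_2 = 2: Horner steps 4 → 2, so m(2) = 2.
  α_3 = 3: Horner steps 4 → 6, so m(3) = 6.
  α_4 = 5: Horner steps 4 → 0, so m(5) = 0.
Codeword c = [5, 2, 6, 0] ∈ F_7^4.


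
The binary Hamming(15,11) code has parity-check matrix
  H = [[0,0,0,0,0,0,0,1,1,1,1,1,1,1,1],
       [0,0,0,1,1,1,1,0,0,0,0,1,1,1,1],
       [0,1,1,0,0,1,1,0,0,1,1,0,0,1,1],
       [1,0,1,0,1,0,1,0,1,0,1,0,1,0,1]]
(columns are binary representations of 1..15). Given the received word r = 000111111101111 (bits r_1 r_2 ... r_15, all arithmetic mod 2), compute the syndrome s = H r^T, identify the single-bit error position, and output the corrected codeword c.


s = (1, 0, 1, 1)^T, error position = 11, corrected codeword c = 000111111111111

Compute s = H r^T mod 2 one row at a time:
  s_1 = 1 + 1 + 1 + 0 + 1 + 1 + 1 + 1 = 7 ≡ 1 (mod 2).
  s_2 = 1 + 1 + 1 + 1 + 1 + 1 + 1 + 1 = 8 ≡ 0 (mod 2).
  s_3 = 0 + 0 + 1 + 1 + 1 + 0 + 1 + 1 = 5 ≡ 1 (mod 2).
  s_4 = 0 + 0 + 1 + 1 + 1 + 0 + 1 + 1 = 5 ≡ 1 (mod 2).
s = (1, 0, 1, 1)^T — this equals column 11 of H (binary 1011), so error is at position 11.
Correct: flip bit 11 of r = 000111111101111 to get c = 000111111111111.


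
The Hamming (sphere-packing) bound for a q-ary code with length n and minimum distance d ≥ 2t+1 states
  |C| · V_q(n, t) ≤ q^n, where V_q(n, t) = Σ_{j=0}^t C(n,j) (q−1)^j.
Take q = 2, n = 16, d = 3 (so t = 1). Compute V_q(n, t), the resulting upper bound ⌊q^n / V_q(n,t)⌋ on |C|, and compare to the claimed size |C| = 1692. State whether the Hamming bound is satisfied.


V_q(n, t) = 17, q^n = 65536, Hamming bound = 3855, |C| = 1692 ≤ bound (satisfied).

Step 1: Compute V_q(n, t) = Σ_{j=0}^1 C(n, j) (q−1)^j.
  j = 0: C(16,0)·(1)^0 = 1·1 = 1.
  j = 1: C(16,1)·(1)^1 = 16·1 = 16.
  V_q(n, t) = 1 + 16 = 17.
Step 2: q^n = 2^16 = 65536.
Step 3: Hamming bound ⌊q^n / V_q(n,t)⌋ = ⌊65536/17⌋ = 3855.
Step 4: Compare |C| = 1692 to 3855: satisfied.
The claimed |C| lies below the Hamming bound.


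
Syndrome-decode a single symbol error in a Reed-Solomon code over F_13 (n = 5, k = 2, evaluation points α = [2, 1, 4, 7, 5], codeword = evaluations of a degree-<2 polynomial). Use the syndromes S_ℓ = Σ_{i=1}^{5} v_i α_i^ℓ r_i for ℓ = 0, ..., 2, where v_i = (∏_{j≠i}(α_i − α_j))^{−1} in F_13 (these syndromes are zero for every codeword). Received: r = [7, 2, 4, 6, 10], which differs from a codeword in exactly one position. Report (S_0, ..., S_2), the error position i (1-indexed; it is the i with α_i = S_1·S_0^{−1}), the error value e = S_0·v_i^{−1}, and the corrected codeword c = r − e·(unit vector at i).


S = (7, 9, 6), error at position 5, error magnitude e = 1, c = [7, 2, 4, 6, 9].

Step 1: column multipliers v_i = (∏_{j≠i}(α_i − α_j))^{−1} mod 13.
  i = 1 (α = 2): (2−1)(2−4)(2−7)(2−5) = 1·(−2)·(−5)·(−3) = −30 ≡ 9, so v_1 = 9^{−1} = 3 (mod 13).
  i = 2 (α = 1): (1−2)(1−4)(1−7)(1−5) = (−1)·(−3)·(−6)·(−4) = 72 ≡ 7, so v_2 = 7^{−1} = 2 (mod 13).
  i = 3 (α = 4): (4−2)(4−1)(4−7)(4−5) = 2·3·(−3)·(−1) = 18 ≡ 5, so v_3 = 5^{−1} = 8 (mod 13).
  i = 4 (α = 7): (7−2)(7−1)(7−4)(7−5) = 5·6·3·2 = 180 ≡ 11, so v_4 = 11^{−1} = 6 (mod 13).
  i = 5 (α = 5): (5−2)(5−1)(5−4)(5−7) = 3·4·1·(−2) = −24 ≡ 2, so v_5 = 2^{−1} = 7 (mod 13).
  v = [3, 2, 8, 6, 7].
Step 2: syndromes of r = [7, 2, 4, 6, 10] (all sums mod 13).
  S_0 = Σ v_i r_i = 3·7 + 2·2 + 8·4 + 6·6 + 7·10 = 163 ≡ 7.
  S_1 = Σ v_i α_i r_i = 3·2·7 + 2·1·2 + 8·4·4 + 6·7·6 + 7·5·10 = 776 ≡ 9.
  α_i^2 mod 13 = [4, 1, 3, 10, 12].
  S_2 = Σ v_i α_i^2 r_i = 3·4·7 + 2·1·2 + 8·3·4 + 6·10·6 + 7·12·10 = 1384 ≡ 6.
  S = (7, 9, 6) ≠ 0, so r is not a codeword (an error is present).
Step 3: locate the error. For a single error e at position i, S_ℓ = v_i·e·α_i^ℓ, so α_err = S_1/S_0.
  S_0^{−1} = 7^{−1} = 2 (mod 13), so α_err = 9·2 = 18 ≡ 5 = α_5. Error position i = 5.
  Consistency check: S_2/S_1 = 6·3 = 18 ≡ 5 = α_err ✓ (single-error assumption holds).
Step 4: error magnitude e = S_0/v_5 = S_0·∏_{j≠5}(α_5 − α_j) = 7·2 = 14 ≡ 1 (mod 13).
Step 5: correct position 5: c_5 = r_5 − e = 10 − 1 ≡ 9 (mod 13). Hence c = [7, 2, 4, 6, 9].
  Check: interpolating c through the α_i gives m(x) = 10 + 5·x (degree < 2) with m(α_i) = c_i for every i, so c is indeed a codeword.


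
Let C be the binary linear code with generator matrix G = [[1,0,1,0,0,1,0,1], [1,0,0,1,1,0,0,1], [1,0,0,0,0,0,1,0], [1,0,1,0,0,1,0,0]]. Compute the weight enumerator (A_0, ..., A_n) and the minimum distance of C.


Weight distribution: A_0 = 1, A_1 = 1, A_2 = 1, A_3 = 5, A_4 = 5, A_5 = 1, A_6 = 1, A_7 = 1. Minimum distance d = 1.

Enumerate all 2^4 = 16 messages m ∈ F_2^4.
For each, compute codeword c = mG in F_2^8, then tally its weight.
  m = 0000 → c = 00000000, weight = 0.
  m = 1000 → c = 10100101, weight = 4.
  m = 0100 → c = 10011001, weight = 4.
  m = 1100 → c = 00111100, weight = 4.
  m = 0010 → c = 10000010, weight = 2.
  m = 1010 → c = 00100111, weight = 4.
  m = 0110 → c = 00011011, weight = 4.
  m = 1110 → c = 10111110, weight = 6.
  m = 0001 → c = 10100100, weight = 3.
  m = 1001 → c = 00000001, weight = 1.
  m = 0101 → c = 00111101, weight = 5.
  m = 1101 → c = 10011000, weight = 3.
  m = 0011 → c = 00100110, weight = 3.
  m = 1011 → c = 10000011, weight = 3.
  m = 0111 → c = 10111111, weight = 7.
  m = 1111 → c = 00011010, weight = 3.
Tally weights:
  weight 0: 1 codewords.
  weight 1: 1 codewords.
  weight 2: 1 codewords.
  weight 3: 5 codewords.
  weight 4: 5 codewords.
  weight 5: 1 codewords.
  weight 6: 1 codewords.
  weight 7: 1 codewords.
Minimum distance d = smallest w > 0 with A_w > 0 = 1.
Sanity: Σ A_w = 16 = 2^4 = 16 ✓.


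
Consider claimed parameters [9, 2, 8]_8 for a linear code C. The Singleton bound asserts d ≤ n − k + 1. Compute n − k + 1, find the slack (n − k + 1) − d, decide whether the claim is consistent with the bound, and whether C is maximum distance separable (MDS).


Singleton RHS = n − k + 1 = 8, slack = 0, bound satisfied, MDS.

Singleton bound: d ≤ n − k + 1.
Here n = 9, k = 2, so n − k + 1 = 8.
Given d = 8, check d ≤ 8: YES.
Slack = (n − k + 1) − d = 0.
The code is MDS (slack = 0).
Description: the claimed parameters are [9, 2, 8]_8; such a code would be MDS (meets Singleton bound).


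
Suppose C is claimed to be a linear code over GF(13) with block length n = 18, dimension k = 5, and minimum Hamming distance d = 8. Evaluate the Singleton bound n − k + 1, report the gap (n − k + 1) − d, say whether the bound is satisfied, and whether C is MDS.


Singleton RHS = n − k + 1 = 14, slack = 6, bound satisfied, not MDS.

Singleton bound: d ≤ n − k + 1.
Here n = 18, k = 5, so n − k + 1 = 14.
Given d = 8, check d ≤ 14: YES.
Slack = (n − k + 1) − d = 6.
The code is NOT MDS (slack = 6 > 0).
Description: the claimed parameters are [18, 5, 8]_13; such a code would be non-MDS.


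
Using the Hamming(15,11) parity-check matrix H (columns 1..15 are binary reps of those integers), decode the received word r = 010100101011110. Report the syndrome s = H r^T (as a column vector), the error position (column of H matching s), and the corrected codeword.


s = (1, 1, 0, 0)^T, error position = 12, corrected codeword c = 010100101010110

Compute s = H r^T mod 2 one row at a time:
  s_1 = 0 + 1 + 0 + 1 + 1 + 1 + 1 + 0 = 5 ≡ 1 (mod 2).
  s_2 = 1 + 0 + 0 + 1 + 1 + 1 + 1 + 0 = 5 ≡ 1 (mod 2).
  s_3 = 1 + 0 + 0 + 1 + 0 + 1 + 1 + 0 = 4 ≡ 0 (mod 2).
  s_4 = 0 + 0 + 0 + 1 + 1 + 1 + 1 + 0 = 4 ≡ 0 (mod 2).
s = (1, 1, 0, 0)^T — this equals column 12 of H (binary 1100), so error is at position 12.
Correct: flip bit 12 of r = 010100101011110 to get c = 010100101010110.


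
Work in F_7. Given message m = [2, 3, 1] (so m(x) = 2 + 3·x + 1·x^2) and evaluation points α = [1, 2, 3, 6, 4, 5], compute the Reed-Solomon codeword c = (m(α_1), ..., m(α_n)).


c = [6, 5, 6, 0, 2, 0]

Message polynomial: m(x) = 2 + 3·x + 1·x^2 (mod 7).
For each evaluation point α_i, compute m(α_i) mod 7:
  α_1 = 1: Horner steps 1 → 4 → 6, so m(1) = 6.
  α_2 = 2: Horner steps 1 → 5 → 5, so m(2) = 5.
  α_3 = 3: Horner steps 1 → 6 → 6, so m(3) = 6.
  α_4 = 6: Horner steps 1 → 2 → 0, so m(6) = 0.
  α_5 = 4: Horner steps 1 → 0 → 2, so m(4) = 2.
  α_6 = 5: Horner steps 1 → 1 → 0, so m(5) = 0.
Codeword c = [6, 5, 6, 0, 2, 0] ∈ F_7^6.


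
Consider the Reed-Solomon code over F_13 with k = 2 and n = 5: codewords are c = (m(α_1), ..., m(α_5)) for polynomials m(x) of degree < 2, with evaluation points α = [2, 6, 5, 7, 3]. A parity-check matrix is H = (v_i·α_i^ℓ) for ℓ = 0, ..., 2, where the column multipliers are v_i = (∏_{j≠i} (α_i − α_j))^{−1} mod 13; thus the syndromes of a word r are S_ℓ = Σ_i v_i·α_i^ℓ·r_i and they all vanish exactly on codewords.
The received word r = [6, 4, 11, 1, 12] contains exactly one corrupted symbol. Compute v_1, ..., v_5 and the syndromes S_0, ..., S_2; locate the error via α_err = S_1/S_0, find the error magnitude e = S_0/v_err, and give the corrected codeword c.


S = (4, 2, 1), error at position 4, error magnitude e = 4, c = [6, 4, 11, 10, 12].

Step 1: column multipliers v_i = (∏_{j≠i}(α_i − α_j))^{−1} mod 13.
  i = 1 (α = 2): (2−6)(2−5)(2−7)(2−3) = (−4)·(−3)·(−5)·(−1) = 60 ≡ 8, so v_1 = 8^{−1} = 5 (mod 13).
  i = 2 (α = 6): (6−2)(6−5)(6−7)(6−3) = 4·1·(−1)·3 = −12 ≡ 1, so v_2 = 1^{−1} = 1 (mod 13).
  i = 3 (α = 5): (5−2)(5−6)(5−7)(5−3) = 3·(−1)·(−2)·2 = 12 ≡ 12, so v_3 = 12^{−1} = 12 (mod 13).
  i = 4 (α = 7): (7−2)(7−6)(7−5)(7−3) = 5·1·2·4 = 40 ≡ 1, so v_4 = 1^{−1} = 1 (mod 13).
  i = 5 (α = 3): (3−2)(3−6)(3−5)(3−7) = 1·(−3)·(−2)·(−4) = −24 ≡ 2, so v_5 = 2^{−1} = 7 (mod 13).
  v = [5, 1, 12, 1, 7].
Step 2: syndromes of r = [6, 4, 11, 1, 12] (all sums mod 13).
  S_0 = Σ v_i r_i = 5·6 + 1·4 + 12·11 + 1·1 + 7·12 = 251 ≡ 4.
  S_1 = Σ v_i α_i r_i = 5·2·6 + 1·6·4 + 12·5·11 + 1·7·1 + 7·3·12 = 1003 ≡ 2.
  α_i^2 mod 13 = [4, 10, 12, 10, 9].
  S_2 = Σ v_i α_i^2 r_i = 5·4·6 + 1·10·4 + 12·12·11 + 1·10·1 + 7·9·12 = 2510 ≡ 1.
  S = (4, 2, 1) ≠ 0, so r is not a codeword (an error is present).
Step 3: locate the error. For a single error e at position i, S_ℓ = v_i·e·α_i^ℓ, so α_err = S_1/S_0.
  S_0^{−1} = 4^{−1} = 10 (mod 13), so α_err = 2·10 = 20 ≡ 7 = α_4. Error position i = 4.
  Consistency check: S_2/S_1 = 1·7 = 7 ≡ 7 = α_err ✓ (single-error assumption holds).
Step 4: error magnitude e = S_0/v_4 = S_0·∏_{j≠4}(α_4 − α_j) = 4·1 = 4 ≡ 4 (mod 13).
Step 5: correct position 4: c_4 = r_4 − e = 1 − 4 ≡ 10 (mod 13). Hence c = [6, 4, 11, 10, 12].
  Check: interpolating c through the α_i gives m(x) = 7 + 6·x (degree < 2) with m(α_i) = c_i for every i, so c is indeed a codeword.
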